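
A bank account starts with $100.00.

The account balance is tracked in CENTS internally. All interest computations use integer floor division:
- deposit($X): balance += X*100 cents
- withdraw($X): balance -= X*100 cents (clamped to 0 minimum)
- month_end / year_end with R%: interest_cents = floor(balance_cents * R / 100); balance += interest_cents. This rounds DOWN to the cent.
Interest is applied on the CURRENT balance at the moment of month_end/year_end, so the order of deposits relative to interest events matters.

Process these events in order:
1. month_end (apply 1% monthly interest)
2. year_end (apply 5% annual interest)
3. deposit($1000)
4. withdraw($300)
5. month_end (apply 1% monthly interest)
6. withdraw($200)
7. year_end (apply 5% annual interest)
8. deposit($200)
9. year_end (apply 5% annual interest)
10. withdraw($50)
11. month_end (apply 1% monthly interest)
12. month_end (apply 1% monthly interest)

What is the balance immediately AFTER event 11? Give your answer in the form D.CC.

Answer: 845.42

Derivation:
After 1 (month_end (apply 1% monthly interest)): balance=$101.00 total_interest=$1.00
After 2 (year_end (apply 5% annual interest)): balance=$106.05 total_interest=$6.05
After 3 (deposit($1000)): balance=$1106.05 total_interest=$6.05
After 4 (withdraw($300)): balance=$806.05 total_interest=$6.05
After 5 (month_end (apply 1% monthly interest)): balance=$814.11 total_interest=$14.11
After 6 (withdraw($200)): balance=$614.11 total_interest=$14.11
After 7 (year_end (apply 5% annual interest)): balance=$644.81 total_interest=$44.81
After 8 (deposit($200)): balance=$844.81 total_interest=$44.81
After 9 (year_end (apply 5% annual interest)): balance=$887.05 total_interest=$87.05
After 10 (withdraw($50)): balance=$837.05 total_interest=$87.05
After 11 (month_end (apply 1% monthly interest)): balance=$845.42 total_interest=$95.42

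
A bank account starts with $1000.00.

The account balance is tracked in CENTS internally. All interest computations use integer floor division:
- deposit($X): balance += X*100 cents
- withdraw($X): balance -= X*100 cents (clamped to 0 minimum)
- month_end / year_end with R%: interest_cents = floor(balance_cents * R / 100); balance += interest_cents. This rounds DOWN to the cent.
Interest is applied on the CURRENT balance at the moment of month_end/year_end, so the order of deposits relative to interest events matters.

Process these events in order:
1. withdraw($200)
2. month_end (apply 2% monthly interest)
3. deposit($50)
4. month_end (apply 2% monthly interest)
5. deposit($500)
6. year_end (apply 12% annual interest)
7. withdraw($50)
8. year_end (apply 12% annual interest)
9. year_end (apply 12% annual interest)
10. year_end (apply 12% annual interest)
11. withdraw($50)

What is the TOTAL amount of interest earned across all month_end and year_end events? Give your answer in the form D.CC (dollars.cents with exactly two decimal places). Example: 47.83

Answer: 806.40

Derivation:
After 1 (withdraw($200)): balance=$800.00 total_interest=$0.00
After 2 (month_end (apply 2% monthly interest)): balance=$816.00 total_interest=$16.00
After 3 (deposit($50)): balance=$866.00 total_interest=$16.00
After 4 (month_end (apply 2% monthly interest)): balance=$883.32 total_interest=$33.32
After 5 (deposit($500)): balance=$1383.32 total_interest=$33.32
After 6 (year_end (apply 12% annual interest)): balance=$1549.31 total_interest=$199.31
After 7 (withdraw($50)): balance=$1499.31 total_interest=$199.31
After 8 (year_end (apply 12% annual interest)): balance=$1679.22 total_interest=$379.22
After 9 (year_end (apply 12% annual interest)): balance=$1880.72 total_interest=$580.72
After 10 (year_end (apply 12% annual interest)): balance=$2106.40 total_interest=$806.40
After 11 (withdraw($50)): balance=$2056.40 total_interest=$806.40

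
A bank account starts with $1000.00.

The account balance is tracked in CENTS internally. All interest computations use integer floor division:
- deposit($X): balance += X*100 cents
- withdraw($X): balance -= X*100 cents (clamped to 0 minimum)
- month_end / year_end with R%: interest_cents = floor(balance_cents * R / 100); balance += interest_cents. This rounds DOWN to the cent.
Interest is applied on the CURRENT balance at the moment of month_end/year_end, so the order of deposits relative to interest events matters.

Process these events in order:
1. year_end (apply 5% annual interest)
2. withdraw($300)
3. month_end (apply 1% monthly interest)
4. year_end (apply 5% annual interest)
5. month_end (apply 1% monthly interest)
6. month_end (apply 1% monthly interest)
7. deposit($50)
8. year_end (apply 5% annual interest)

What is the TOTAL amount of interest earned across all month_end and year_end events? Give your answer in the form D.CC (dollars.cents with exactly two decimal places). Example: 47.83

Answer: 154.41

Derivation:
After 1 (year_end (apply 5% annual interest)): balance=$1050.00 total_interest=$50.00
After 2 (withdraw($300)): balance=$750.00 total_interest=$50.00
After 3 (month_end (apply 1% monthly interest)): balance=$757.50 total_interest=$57.50
After 4 (year_end (apply 5% annual interest)): balance=$795.37 total_interest=$95.37
After 5 (month_end (apply 1% monthly interest)): balance=$803.32 total_interest=$103.32
After 6 (month_end (apply 1% monthly interest)): balance=$811.35 total_interest=$111.35
After 7 (deposit($50)): balance=$861.35 total_interest=$111.35
After 8 (year_end (apply 5% annual interest)): balance=$904.41 total_interest=$154.41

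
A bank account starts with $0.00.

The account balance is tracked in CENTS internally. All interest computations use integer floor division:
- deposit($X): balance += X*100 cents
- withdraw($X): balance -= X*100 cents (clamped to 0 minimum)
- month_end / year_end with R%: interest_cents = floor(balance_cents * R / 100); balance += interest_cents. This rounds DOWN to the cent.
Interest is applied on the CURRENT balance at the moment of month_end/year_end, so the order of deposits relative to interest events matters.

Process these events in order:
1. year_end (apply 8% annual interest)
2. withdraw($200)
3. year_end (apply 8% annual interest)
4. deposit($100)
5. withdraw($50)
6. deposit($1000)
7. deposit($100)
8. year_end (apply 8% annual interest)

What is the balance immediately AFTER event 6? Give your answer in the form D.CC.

Answer: 1050.00

Derivation:
After 1 (year_end (apply 8% annual interest)): balance=$0.00 total_interest=$0.00
After 2 (withdraw($200)): balance=$0.00 total_interest=$0.00
After 3 (year_end (apply 8% annual interest)): balance=$0.00 total_interest=$0.00
After 4 (deposit($100)): balance=$100.00 total_interest=$0.00
After 5 (withdraw($50)): balance=$50.00 total_interest=$0.00
After 6 (deposit($1000)): balance=$1050.00 total_interest=$0.00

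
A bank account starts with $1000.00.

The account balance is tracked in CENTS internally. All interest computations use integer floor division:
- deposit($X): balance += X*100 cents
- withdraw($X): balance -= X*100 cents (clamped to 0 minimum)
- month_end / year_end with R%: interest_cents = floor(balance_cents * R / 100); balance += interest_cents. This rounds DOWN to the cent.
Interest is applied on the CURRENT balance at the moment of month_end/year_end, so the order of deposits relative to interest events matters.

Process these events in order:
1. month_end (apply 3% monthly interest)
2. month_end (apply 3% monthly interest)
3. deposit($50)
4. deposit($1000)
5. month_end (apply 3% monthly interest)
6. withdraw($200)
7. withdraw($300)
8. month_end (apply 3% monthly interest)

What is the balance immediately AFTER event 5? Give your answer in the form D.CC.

Answer: 2174.22

Derivation:
After 1 (month_end (apply 3% monthly interest)): balance=$1030.00 total_interest=$30.00
After 2 (month_end (apply 3% monthly interest)): balance=$1060.90 total_interest=$60.90
After 3 (deposit($50)): balance=$1110.90 total_interest=$60.90
After 4 (deposit($1000)): balance=$2110.90 total_interest=$60.90
After 5 (month_end (apply 3% monthly interest)): balance=$2174.22 total_interest=$124.22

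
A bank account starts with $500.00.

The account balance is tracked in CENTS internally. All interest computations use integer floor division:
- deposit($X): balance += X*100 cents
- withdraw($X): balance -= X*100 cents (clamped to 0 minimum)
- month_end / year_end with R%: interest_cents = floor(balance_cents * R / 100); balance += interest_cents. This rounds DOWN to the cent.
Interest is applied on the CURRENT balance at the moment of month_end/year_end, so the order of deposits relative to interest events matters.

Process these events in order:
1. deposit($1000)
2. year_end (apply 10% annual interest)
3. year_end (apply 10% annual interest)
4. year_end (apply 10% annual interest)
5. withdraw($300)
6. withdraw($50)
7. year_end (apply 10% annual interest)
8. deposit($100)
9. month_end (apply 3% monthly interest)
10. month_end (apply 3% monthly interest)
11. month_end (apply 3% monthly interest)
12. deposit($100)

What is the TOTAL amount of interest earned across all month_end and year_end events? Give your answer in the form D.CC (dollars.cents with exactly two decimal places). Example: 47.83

After 1 (deposit($1000)): balance=$1500.00 total_interest=$0.00
After 2 (year_end (apply 10% annual interest)): balance=$1650.00 total_interest=$150.00
After 3 (year_end (apply 10% annual interest)): balance=$1815.00 total_interest=$315.00
After 4 (year_end (apply 10% annual interest)): balance=$1996.50 total_interest=$496.50
After 5 (withdraw($300)): balance=$1696.50 total_interest=$496.50
After 6 (withdraw($50)): balance=$1646.50 total_interest=$496.50
After 7 (year_end (apply 10% annual interest)): balance=$1811.15 total_interest=$661.15
After 8 (deposit($100)): balance=$1911.15 total_interest=$661.15
After 9 (month_end (apply 3% monthly interest)): balance=$1968.48 total_interest=$718.48
After 10 (month_end (apply 3% monthly interest)): balance=$2027.53 total_interest=$777.53
After 11 (month_end (apply 3% monthly interest)): balance=$2088.35 total_interest=$838.35
After 12 (deposit($100)): balance=$2188.35 total_interest=$838.35

Answer: 838.35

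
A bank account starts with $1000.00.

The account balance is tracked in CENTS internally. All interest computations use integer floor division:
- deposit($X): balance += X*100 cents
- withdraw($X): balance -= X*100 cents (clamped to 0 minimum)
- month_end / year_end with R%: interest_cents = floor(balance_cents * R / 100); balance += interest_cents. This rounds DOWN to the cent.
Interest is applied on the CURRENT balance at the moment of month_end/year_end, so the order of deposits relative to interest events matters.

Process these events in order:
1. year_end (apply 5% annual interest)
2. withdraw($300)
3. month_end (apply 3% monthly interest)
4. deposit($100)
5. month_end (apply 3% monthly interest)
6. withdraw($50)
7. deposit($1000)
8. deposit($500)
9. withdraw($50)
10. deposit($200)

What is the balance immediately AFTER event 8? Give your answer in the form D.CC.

After 1 (year_end (apply 5% annual interest)): balance=$1050.00 total_interest=$50.00
After 2 (withdraw($300)): balance=$750.00 total_interest=$50.00
After 3 (month_end (apply 3% monthly interest)): balance=$772.50 total_interest=$72.50
After 4 (deposit($100)): balance=$872.50 total_interest=$72.50
After 5 (month_end (apply 3% monthly interest)): balance=$898.67 total_interest=$98.67
After 6 (withdraw($50)): balance=$848.67 total_interest=$98.67
After 7 (deposit($1000)): balance=$1848.67 total_interest=$98.67
After 8 (deposit($500)): balance=$2348.67 total_interest=$98.67

Answer: 2348.67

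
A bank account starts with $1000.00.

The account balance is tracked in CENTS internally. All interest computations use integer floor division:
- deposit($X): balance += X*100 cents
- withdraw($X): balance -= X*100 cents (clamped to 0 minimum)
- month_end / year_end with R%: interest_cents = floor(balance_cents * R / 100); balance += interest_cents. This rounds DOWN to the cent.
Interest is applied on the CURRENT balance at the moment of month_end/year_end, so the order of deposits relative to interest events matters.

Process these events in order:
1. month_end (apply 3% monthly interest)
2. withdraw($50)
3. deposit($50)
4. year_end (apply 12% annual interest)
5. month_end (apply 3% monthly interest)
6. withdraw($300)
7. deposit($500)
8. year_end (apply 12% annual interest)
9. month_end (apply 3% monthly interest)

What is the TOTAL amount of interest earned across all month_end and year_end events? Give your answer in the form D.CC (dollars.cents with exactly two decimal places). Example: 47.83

After 1 (month_end (apply 3% monthly interest)): balance=$1030.00 total_interest=$30.00
After 2 (withdraw($50)): balance=$980.00 total_interest=$30.00
After 3 (deposit($50)): balance=$1030.00 total_interest=$30.00
After 4 (year_end (apply 12% annual interest)): balance=$1153.60 total_interest=$153.60
After 5 (month_end (apply 3% monthly interest)): balance=$1188.20 total_interest=$188.20
After 6 (withdraw($300)): balance=$888.20 total_interest=$188.20
After 7 (deposit($500)): balance=$1388.20 total_interest=$188.20
After 8 (year_end (apply 12% annual interest)): balance=$1554.78 total_interest=$354.78
After 9 (month_end (apply 3% monthly interest)): balance=$1601.42 total_interest=$401.42

Answer: 401.42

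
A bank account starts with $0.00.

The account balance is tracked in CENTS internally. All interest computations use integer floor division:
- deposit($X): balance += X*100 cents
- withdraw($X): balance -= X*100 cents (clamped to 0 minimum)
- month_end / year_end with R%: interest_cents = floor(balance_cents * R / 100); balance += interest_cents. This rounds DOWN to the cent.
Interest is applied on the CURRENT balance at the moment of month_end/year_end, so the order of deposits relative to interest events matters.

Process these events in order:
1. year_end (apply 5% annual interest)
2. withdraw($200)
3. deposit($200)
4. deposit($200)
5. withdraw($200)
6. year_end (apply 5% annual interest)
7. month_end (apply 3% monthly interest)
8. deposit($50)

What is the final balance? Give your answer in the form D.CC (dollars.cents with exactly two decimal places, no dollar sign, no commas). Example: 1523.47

Answer: 266.30

Derivation:
After 1 (year_end (apply 5% annual interest)): balance=$0.00 total_interest=$0.00
After 2 (withdraw($200)): balance=$0.00 total_interest=$0.00
After 3 (deposit($200)): balance=$200.00 total_interest=$0.00
After 4 (deposit($200)): balance=$400.00 total_interest=$0.00
After 5 (withdraw($200)): balance=$200.00 total_interest=$0.00
After 6 (year_end (apply 5% annual interest)): balance=$210.00 total_interest=$10.00
After 7 (month_end (apply 3% monthly interest)): balance=$216.30 total_interest=$16.30
After 8 (deposit($50)): balance=$266.30 total_interest=$16.30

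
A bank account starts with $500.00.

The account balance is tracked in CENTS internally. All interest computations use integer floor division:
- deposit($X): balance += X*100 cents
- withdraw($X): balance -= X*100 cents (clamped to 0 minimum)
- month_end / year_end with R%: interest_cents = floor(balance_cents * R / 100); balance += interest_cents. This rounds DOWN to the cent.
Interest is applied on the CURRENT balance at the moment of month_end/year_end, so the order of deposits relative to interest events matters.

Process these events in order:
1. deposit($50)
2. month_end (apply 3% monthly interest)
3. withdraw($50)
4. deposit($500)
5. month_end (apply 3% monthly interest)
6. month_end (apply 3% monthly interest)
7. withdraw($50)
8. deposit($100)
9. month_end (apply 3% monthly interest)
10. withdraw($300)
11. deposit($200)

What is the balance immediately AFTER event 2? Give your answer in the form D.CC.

Answer: 566.50

Derivation:
After 1 (deposit($50)): balance=$550.00 total_interest=$0.00
After 2 (month_end (apply 3% monthly interest)): balance=$566.50 total_interest=$16.50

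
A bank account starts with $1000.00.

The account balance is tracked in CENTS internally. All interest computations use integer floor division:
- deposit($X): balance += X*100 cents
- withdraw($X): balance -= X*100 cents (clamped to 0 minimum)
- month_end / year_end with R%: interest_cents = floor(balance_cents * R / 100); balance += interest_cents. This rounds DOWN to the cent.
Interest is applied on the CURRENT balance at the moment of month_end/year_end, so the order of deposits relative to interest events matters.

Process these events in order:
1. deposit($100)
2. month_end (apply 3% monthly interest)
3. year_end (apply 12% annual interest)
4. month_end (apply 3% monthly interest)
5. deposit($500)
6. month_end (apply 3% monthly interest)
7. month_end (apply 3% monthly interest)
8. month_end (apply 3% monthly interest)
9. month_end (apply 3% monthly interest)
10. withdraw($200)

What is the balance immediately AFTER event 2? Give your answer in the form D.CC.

After 1 (deposit($100)): balance=$1100.00 total_interest=$0.00
After 2 (month_end (apply 3% monthly interest)): balance=$1133.00 total_interest=$33.00

Answer: 1133.00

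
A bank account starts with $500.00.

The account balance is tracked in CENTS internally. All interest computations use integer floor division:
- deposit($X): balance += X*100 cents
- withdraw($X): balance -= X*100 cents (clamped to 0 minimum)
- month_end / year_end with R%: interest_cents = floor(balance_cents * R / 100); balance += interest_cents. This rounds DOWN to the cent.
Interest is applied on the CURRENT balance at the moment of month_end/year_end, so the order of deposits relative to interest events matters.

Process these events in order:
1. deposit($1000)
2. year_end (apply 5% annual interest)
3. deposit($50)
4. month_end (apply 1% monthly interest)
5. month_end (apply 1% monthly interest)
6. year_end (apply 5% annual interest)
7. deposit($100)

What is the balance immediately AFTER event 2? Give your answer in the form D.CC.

After 1 (deposit($1000)): balance=$1500.00 total_interest=$0.00
After 2 (year_end (apply 5% annual interest)): balance=$1575.00 total_interest=$75.00

Answer: 1575.00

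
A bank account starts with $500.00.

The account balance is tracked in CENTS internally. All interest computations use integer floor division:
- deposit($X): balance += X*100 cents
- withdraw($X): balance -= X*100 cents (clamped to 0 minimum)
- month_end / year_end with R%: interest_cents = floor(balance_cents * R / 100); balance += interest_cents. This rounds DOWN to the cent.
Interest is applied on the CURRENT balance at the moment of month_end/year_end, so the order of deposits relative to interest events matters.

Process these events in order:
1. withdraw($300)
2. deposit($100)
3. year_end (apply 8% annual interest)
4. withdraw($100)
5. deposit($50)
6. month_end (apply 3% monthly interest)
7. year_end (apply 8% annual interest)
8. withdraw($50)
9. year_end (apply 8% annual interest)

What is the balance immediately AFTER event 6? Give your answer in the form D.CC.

After 1 (withdraw($300)): balance=$200.00 total_interest=$0.00
After 2 (deposit($100)): balance=$300.00 total_interest=$0.00
After 3 (year_end (apply 8% annual interest)): balance=$324.00 total_interest=$24.00
After 4 (withdraw($100)): balance=$224.00 total_interest=$24.00
After 5 (deposit($50)): balance=$274.00 total_interest=$24.00
After 6 (month_end (apply 3% monthly interest)): balance=$282.22 total_interest=$32.22

Answer: 282.22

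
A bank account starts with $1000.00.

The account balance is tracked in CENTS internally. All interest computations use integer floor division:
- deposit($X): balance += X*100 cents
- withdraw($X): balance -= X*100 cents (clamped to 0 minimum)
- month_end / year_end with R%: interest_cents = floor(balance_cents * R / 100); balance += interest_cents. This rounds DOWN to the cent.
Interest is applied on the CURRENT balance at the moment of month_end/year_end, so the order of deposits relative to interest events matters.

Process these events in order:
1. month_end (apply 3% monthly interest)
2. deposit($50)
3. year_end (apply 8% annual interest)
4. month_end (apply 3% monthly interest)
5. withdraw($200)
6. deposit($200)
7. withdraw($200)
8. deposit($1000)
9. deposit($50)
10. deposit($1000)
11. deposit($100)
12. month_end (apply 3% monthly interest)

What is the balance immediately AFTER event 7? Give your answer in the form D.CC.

Answer: 1001.39

Derivation:
After 1 (month_end (apply 3% monthly interest)): balance=$1030.00 total_interest=$30.00
After 2 (deposit($50)): balance=$1080.00 total_interest=$30.00
After 3 (year_end (apply 8% annual interest)): balance=$1166.40 total_interest=$116.40
After 4 (month_end (apply 3% monthly interest)): balance=$1201.39 total_interest=$151.39
After 5 (withdraw($200)): balance=$1001.39 total_interest=$151.39
After 6 (deposit($200)): balance=$1201.39 total_interest=$151.39
After 7 (withdraw($200)): balance=$1001.39 total_interest=$151.39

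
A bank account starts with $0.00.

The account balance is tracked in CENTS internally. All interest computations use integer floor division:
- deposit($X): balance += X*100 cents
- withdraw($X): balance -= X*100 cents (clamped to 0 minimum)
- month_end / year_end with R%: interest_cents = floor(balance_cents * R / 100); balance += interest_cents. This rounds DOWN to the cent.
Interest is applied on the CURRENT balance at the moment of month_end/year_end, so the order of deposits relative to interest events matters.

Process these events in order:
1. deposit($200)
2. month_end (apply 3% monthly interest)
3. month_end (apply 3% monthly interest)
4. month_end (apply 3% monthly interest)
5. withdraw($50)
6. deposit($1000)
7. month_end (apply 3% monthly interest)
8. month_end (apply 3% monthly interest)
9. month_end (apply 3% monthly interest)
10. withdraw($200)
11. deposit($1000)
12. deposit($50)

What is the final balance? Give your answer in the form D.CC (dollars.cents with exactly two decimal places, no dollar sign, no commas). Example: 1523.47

Answer: 2126.88

Derivation:
After 1 (deposit($200)): balance=$200.00 total_interest=$0.00
After 2 (month_end (apply 3% monthly interest)): balance=$206.00 total_interest=$6.00
After 3 (month_end (apply 3% monthly interest)): balance=$212.18 total_interest=$12.18
After 4 (month_end (apply 3% monthly interest)): balance=$218.54 total_interest=$18.54
After 5 (withdraw($50)): balance=$168.54 total_interest=$18.54
After 6 (deposit($1000)): balance=$1168.54 total_interest=$18.54
After 7 (month_end (apply 3% monthly interest)): balance=$1203.59 total_interest=$53.59
After 8 (month_end (apply 3% monthly interest)): balance=$1239.69 total_interest=$89.69
After 9 (month_end (apply 3% monthly interest)): balance=$1276.88 total_interest=$126.88
After 10 (withdraw($200)): balance=$1076.88 total_interest=$126.88
After 11 (deposit($1000)): balance=$2076.88 total_interest=$126.88
After 12 (deposit($50)): balance=$2126.88 total_interest=$126.88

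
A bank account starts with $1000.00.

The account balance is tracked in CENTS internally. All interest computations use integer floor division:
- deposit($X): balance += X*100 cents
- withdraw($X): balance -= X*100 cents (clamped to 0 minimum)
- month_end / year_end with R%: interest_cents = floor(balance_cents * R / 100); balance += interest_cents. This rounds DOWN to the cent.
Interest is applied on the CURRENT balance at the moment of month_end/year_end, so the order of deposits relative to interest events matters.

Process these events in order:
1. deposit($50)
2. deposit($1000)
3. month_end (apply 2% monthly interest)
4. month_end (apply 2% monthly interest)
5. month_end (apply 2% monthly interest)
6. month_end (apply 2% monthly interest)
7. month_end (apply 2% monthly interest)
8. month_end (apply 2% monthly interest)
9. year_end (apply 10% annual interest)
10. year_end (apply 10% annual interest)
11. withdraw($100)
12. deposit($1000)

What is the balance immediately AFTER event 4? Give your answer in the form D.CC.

Answer: 2132.82

Derivation:
After 1 (deposit($50)): balance=$1050.00 total_interest=$0.00
After 2 (deposit($1000)): balance=$2050.00 total_interest=$0.00
After 3 (month_end (apply 2% monthly interest)): balance=$2091.00 total_interest=$41.00
After 4 (month_end (apply 2% monthly interest)): balance=$2132.82 total_interest=$82.82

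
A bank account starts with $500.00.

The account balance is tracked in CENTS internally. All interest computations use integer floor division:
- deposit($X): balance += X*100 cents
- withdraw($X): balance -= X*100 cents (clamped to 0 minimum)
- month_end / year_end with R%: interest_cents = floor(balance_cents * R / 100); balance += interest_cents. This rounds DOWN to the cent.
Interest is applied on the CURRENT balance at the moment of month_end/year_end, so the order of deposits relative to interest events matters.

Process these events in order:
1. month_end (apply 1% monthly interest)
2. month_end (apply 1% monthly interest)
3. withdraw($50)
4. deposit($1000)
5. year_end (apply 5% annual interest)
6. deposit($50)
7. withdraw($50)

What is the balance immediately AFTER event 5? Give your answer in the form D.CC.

After 1 (month_end (apply 1% monthly interest)): balance=$505.00 total_interest=$5.00
After 2 (month_end (apply 1% monthly interest)): balance=$510.05 total_interest=$10.05
After 3 (withdraw($50)): balance=$460.05 total_interest=$10.05
After 4 (deposit($1000)): balance=$1460.05 total_interest=$10.05
After 5 (year_end (apply 5% annual interest)): balance=$1533.05 total_interest=$83.05

Answer: 1533.05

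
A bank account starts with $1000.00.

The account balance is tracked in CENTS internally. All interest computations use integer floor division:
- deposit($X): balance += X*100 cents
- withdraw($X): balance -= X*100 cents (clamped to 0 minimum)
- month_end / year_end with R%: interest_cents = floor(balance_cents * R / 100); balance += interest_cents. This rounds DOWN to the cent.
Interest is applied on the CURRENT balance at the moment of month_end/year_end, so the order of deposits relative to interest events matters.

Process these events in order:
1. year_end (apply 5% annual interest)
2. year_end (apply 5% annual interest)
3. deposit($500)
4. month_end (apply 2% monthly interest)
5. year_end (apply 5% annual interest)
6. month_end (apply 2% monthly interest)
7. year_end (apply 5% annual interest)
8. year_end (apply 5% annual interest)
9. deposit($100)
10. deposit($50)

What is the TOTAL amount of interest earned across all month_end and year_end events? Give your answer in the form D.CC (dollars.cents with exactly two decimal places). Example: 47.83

Answer: 430.01

Derivation:
After 1 (year_end (apply 5% annual interest)): balance=$1050.00 total_interest=$50.00
After 2 (year_end (apply 5% annual interest)): balance=$1102.50 total_interest=$102.50
After 3 (deposit($500)): balance=$1602.50 total_interest=$102.50
After 4 (month_end (apply 2% monthly interest)): balance=$1634.55 total_interest=$134.55
After 5 (year_end (apply 5% annual interest)): balance=$1716.27 total_interest=$216.27
After 6 (month_end (apply 2% monthly interest)): balance=$1750.59 total_interest=$250.59
After 7 (year_end (apply 5% annual interest)): balance=$1838.11 total_interest=$338.11
After 8 (year_end (apply 5% annual interest)): balance=$1930.01 total_interest=$430.01
After 9 (deposit($100)): balance=$2030.01 total_interest=$430.01
After 10 (deposit($50)): balance=$2080.01 total_interest=$430.01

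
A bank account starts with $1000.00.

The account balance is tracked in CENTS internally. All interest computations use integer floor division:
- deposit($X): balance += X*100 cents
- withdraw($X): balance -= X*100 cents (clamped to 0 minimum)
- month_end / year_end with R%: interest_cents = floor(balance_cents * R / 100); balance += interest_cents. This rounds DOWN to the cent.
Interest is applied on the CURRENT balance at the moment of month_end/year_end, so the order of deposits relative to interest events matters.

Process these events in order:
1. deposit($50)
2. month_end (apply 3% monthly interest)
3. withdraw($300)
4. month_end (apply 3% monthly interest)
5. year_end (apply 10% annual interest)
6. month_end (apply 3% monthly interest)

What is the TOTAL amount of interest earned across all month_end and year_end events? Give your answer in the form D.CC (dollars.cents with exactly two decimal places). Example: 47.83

Answer: 161.99

Derivation:
After 1 (deposit($50)): balance=$1050.00 total_interest=$0.00
After 2 (month_end (apply 3% monthly interest)): balance=$1081.50 total_interest=$31.50
After 3 (withdraw($300)): balance=$781.50 total_interest=$31.50
After 4 (month_end (apply 3% monthly interest)): balance=$804.94 total_interest=$54.94
After 5 (year_end (apply 10% annual interest)): balance=$885.43 total_interest=$135.43
After 6 (month_end (apply 3% monthly interest)): balance=$911.99 total_interest=$161.99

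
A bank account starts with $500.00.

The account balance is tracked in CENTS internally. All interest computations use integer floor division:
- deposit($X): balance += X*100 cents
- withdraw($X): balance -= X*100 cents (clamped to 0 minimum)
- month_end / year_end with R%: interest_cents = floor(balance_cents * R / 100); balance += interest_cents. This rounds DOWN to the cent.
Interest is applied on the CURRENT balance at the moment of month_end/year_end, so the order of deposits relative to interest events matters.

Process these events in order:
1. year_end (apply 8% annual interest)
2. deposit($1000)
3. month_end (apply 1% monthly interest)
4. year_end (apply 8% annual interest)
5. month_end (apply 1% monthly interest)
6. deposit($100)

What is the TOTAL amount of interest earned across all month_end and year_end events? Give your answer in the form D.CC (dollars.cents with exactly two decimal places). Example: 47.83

After 1 (year_end (apply 8% annual interest)): balance=$540.00 total_interest=$40.00
After 2 (deposit($1000)): balance=$1540.00 total_interest=$40.00
After 3 (month_end (apply 1% monthly interest)): balance=$1555.40 total_interest=$55.40
After 4 (year_end (apply 8% annual interest)): balance=$1679.83 total_interest=$179.83
After 5 (month_end (apply 1% monthly interest)): balance=$1696.62 total_interest=$196.62
After 6 (deposit($100)): balance=$1796.62 total_interest=$196.62

Answer: 196.62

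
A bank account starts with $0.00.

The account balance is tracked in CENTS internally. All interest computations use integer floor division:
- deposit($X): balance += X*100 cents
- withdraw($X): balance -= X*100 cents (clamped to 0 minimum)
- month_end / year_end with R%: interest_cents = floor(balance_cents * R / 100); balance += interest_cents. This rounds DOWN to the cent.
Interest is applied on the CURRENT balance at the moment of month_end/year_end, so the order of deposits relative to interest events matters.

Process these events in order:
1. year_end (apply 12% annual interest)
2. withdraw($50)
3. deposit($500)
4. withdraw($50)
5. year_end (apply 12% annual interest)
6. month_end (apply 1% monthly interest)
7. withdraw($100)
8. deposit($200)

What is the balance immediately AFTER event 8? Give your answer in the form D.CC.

Answer: 609.04

Derivation:
After 1 (year_end (apply 12% annual interest)): balance=$0.00 total_interest=$0.00
After 2 (withdraw($50)): balance=$0.00 total_interest=$0.00
After 3 (deposit($500)): balance=$500.00 total_interest=$0.00
After 4 (withdraw($50)): balance=$450.00 total_interest=$0.00
After 5 (year_end (apply 12% annual interest)): balance=$504.00 total_interest=$54.00
After 6 (month_end (apply 1% monthly interest)): balance=$509.04 total_interest=$59.04
After 7 (withdraw($100)): balance=$409.04 total_interest=$59.04
After 8 (deposit($200)): balance=$609.04 total_interest=$59.04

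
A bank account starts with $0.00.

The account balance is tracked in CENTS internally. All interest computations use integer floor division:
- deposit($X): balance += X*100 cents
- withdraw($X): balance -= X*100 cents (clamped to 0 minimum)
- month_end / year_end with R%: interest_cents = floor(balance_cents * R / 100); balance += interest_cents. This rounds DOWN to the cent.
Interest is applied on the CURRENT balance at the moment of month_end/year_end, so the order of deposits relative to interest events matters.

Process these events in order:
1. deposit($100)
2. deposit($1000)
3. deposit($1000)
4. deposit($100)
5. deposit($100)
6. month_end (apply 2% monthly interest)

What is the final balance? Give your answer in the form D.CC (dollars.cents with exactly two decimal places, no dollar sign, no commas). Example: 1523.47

After 1 (deposit($100)): balance=$100.00 total_interest=$0.00
After 2 (deposit($1000)): balance=$1100.00 total_interest=$0.00
After 3 (deposit($1000)): balance=$2100.00 total_interest=$0.00
After 4 (deposit($100)): balance=$2200.00 total_interest=$0.00
After 5 (deposit($100)): balance=$2300.00 total_interest=$0.00
After 6 (month_end (apply 2% monthly interest)): balance=$2346.00 total_interest=$46.00

Answer: 2346.00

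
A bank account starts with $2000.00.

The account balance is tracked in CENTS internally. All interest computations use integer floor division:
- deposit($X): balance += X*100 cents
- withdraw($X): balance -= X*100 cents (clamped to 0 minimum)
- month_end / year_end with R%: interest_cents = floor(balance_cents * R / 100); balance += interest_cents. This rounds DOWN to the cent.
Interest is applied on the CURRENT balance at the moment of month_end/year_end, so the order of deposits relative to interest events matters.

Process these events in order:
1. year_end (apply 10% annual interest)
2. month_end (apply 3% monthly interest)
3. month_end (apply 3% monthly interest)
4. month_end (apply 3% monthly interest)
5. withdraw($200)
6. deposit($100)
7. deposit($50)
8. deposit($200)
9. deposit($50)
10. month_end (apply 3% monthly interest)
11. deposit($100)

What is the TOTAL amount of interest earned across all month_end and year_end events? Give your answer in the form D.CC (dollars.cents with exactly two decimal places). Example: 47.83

After 1 (year_end (apply 10% annual interest)): balance=$2200.00 total_interest=$200.00
After 2 (month_end (apply 3% monthly interest)): balance=$2266.00 total_interest=$266.00
After 3 (month_end (apply 3% monthly interest)): balance=$2333.98 total_interest=$333.98
After 4 (month_end (apply 3% monthly interest)): balance=$2403.99 total_interest=$403.99
After 5 (withdraw($200)): balance=$2203.99 total_interest=$403.99
After 6 (deposit($100)): balance=$2303.99 total_interest=$403.99
After 7 (deposit($50)): balance=$2353.99 total_interest=$403.99
After 8 (deposit($200)): balance=$2553.99 total_interest=$403.99
After 9 (deposit($50)): balance=$2603.99 total_interest=$403.99
After 10 (month_end (apply 3% monthly interest)): balance=$2682.10 total_interest=$482.10
After 11 (deposit($100)): balance=$2782.10 total_interest=$482.10

Answer: 482.10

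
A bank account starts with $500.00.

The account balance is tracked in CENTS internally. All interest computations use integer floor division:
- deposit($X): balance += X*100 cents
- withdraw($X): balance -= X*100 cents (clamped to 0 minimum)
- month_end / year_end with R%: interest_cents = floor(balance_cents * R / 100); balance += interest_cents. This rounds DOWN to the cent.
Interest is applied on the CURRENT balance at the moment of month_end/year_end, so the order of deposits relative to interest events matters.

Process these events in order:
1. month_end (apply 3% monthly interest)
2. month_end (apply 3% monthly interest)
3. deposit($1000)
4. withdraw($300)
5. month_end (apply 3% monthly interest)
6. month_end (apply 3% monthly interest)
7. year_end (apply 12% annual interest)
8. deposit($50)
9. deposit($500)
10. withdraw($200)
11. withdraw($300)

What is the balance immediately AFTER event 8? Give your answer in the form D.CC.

Answer: 1512.02

Derivation:
After 1 (month_end (apply 3% monthly interest)): balance=$515.00 total_interest=$15.00
After 2 (month_end (apply 3% monthly interest)): balance=$530.45 total_interest=$30.45
After 3 (deposit($1000)): balance=$1530.45 total_interest=$30.45
After 4 (withdraw($300)): balance=$1230.45 total_interest=$30.45
After 5 (month_end (apply 3% monthly interest)): balance=$1267.36 total_interest=$67.36
After 6 (month_end (apply 3% monthly interest)): balance=$1305.38 total_interest=$105.38
After 7 (year_end (apply 12% annual interest)): balance=$1462.02 total_interest=$262.02
After 8 (deposit($50)): balance=$1512.02 total_interest=$262.02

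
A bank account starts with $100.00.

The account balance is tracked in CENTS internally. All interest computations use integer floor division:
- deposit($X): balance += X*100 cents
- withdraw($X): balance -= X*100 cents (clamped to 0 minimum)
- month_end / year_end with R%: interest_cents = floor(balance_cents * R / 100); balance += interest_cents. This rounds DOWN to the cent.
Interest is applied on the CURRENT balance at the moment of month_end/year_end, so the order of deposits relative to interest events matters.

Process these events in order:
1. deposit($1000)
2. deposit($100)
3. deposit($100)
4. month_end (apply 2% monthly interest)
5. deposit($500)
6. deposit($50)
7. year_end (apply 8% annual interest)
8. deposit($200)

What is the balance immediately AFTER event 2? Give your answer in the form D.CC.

After 1 (deposit($1000)): balance=$1100.00 total_interest=$0.00
After 2 (deposit($100)): balance=$1200.00 total_interest=$0.00

Answer: 1200.00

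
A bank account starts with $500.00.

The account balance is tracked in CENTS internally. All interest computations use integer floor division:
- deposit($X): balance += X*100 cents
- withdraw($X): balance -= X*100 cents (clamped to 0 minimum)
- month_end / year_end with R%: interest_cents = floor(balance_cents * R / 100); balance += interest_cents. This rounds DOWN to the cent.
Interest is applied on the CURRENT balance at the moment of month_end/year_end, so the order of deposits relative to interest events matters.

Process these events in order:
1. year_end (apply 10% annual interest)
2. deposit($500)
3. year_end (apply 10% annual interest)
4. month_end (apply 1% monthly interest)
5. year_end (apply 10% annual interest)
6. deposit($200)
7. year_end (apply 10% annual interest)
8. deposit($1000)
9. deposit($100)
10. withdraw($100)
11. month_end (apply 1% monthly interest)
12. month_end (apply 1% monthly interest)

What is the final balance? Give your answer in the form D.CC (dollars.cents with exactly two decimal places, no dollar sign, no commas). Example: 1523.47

After 1 (year_end (apply 10% annual interest)): balance=$550.00 total_interest=$50.00
After 2 (deposit($500)): balance=$1050.00 total_interest=$50.00
After 3 (year_end (apply 10% annual interest)): balance=$1155.00 total_interest=$155.00
After 4 (month_end (apply 1% monthly interest)): balance=$1166.55 total_interest=$166.55
After 5 (year_end (apply 10% annual interest)): balance=$1283.20 total_interest=$283.20
After 6 (deposit($200)): balance=$1483.20 total_interest=$283.20
After 7 (year_end (apply 10% annual interest)): balance=$1631.52 total_interest=$431.52
After 8 (deposit($1000)): balance=$2631.52 total_interest=$431.52
After 9 (deposit($100)): balance=$2731.52 total_interest=$431.52
After 10 (withdraw($100)): balance=$2631.52 total_interest=$431.52
After 11 (month_end (apply 1% monthly interest)): balance=$2657.83 total_interest=$457.83
After 12 (month_end (apply 1% monthly interest)): balance=$2684.40 total_interest=$484.40

Answer: 2684.40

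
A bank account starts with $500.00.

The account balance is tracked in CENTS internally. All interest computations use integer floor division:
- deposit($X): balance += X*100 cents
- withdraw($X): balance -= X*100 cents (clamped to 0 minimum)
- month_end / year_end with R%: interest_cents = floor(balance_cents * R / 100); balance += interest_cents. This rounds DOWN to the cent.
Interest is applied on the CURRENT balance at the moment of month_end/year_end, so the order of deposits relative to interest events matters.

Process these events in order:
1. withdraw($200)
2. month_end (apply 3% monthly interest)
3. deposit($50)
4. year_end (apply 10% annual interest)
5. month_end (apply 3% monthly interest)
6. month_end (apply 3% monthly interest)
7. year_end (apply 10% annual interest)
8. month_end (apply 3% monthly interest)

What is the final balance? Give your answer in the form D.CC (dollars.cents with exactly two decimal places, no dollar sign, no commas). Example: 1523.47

Answer: 474.65

Derivation:
After 1 (withdraw($200)): balance=$300.00 total_interest=$0.00
After 2 (month_end (apply 3% monthly interest)): balance=$309.00 total_interest=$9.00
After 3 (deposit($50)): balance=$359.00 total_interest=$9.00
After 4 (year_end (apply 10% annual interest)): balance=$394.90 total_interest=$44.90
After 5 (month_end (apply 3% monthly interest)): balance=$406.74 total_interest=$56.74
After 6 (month_end (apply 3% monthly interest)): balance=$418.94 total_interest=$68.94
After 7 (year_end (apply 10% annual interest)): balance=$460.83 total_interest=$110.83
After 8 (month_end (apply 3% monthly interest)): balance=$474.65 total_interest=$124.65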